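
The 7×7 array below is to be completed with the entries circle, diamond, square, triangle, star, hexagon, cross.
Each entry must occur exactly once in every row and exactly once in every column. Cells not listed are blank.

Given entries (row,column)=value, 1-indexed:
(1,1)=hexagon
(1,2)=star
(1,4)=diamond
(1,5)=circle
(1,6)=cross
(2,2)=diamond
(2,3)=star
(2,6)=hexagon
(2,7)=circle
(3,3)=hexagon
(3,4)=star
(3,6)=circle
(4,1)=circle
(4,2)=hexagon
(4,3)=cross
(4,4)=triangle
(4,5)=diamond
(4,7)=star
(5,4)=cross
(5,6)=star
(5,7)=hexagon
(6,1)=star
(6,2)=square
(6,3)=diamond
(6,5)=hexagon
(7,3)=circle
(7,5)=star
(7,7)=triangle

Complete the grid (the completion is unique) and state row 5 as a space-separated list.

Row 1, column 7: row 1 has {circle, diamond, star, hexagon, cross} and column 7 has {circle, triangle, star, hexagon}, leaving only square.
Row 1, column 3: row 1 has {circle, diamond, square, star, hexagon, cross} and column 3 has {circle, diamond, star, hexagon, cross}, leaving only triangle.
Row 5, column 3: row 5 has {star, hexagon, cross} and column 3 has {circle, diamond, triangle, star, hexagon, cross}, leaving only square.
Row 5, column 5: row 5 has {square, star, hexagon, cross} and column 5 has {circle, diamond, star, hexagon}, leaving only triangle.
Row 5, column 1: row 5 has {square, triangle, star, hexagon, cross} and column 1 has {circle, star, hexagon}, leaving only diamond.
Row 5, column 2: row 5 has {diamond, square, triangle, star, hexagon, cross} and column 2 has {diamond, square, star, hexagon}, leaving only circle.
So row 5 reads: diamond circle square cross triangle star hexagon.

diamond circle square cross triangle star hexagon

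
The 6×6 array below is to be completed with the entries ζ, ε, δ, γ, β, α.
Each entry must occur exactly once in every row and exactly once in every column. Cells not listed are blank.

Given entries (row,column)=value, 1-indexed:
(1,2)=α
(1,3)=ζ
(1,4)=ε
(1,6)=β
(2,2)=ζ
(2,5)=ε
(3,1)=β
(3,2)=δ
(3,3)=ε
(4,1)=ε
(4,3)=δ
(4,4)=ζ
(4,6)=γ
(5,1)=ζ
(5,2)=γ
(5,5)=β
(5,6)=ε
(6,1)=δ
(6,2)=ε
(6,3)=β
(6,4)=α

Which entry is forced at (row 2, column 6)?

δ

Row 1, column 1: row 1 has {ζ, ε, β, α} and column 1 has {ζ, ε, δ, β}, leaving only γ.
Row 1, column 5: row 1 has {ζ, ε, γ, β, α} and column 5 has {ε, β}, leaving only δ.
Row 2, column 1: row 2 has {ζ, ε} and column 1 has {ζ, ε, δ, γ, β}, leaving only α.
Row 2 already has {ζ, ε, α} and column 6 already has {ε, γ, β}, so row 2, column 6 must be δ.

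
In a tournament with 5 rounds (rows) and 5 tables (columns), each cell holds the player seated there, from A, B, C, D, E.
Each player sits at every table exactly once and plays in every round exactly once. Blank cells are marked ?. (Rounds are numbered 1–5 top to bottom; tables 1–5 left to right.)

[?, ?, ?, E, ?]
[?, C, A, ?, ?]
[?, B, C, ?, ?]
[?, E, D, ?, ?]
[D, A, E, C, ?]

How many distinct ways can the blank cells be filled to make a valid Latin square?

3

Round 1, table 1: eliminating its round and table leaves {A, B, C}.
Round 1, table 2: eliminating its round and table leaves {D}.
Round 1, table 3: eliminating its round and table leaves {B}.
Round 1, table 5: eliminating its round and table leaves {A, B, C, D}.
Round 2, table 1: eliminating its round and table leaves {B, E}.
Round 2, table 4: eliminating its round and table leaves {B, D}.
Round 2, table 5: eliminating its round and table leaves {B, D, E}.
Round 3, table 1: eliminating its round and table leaves {A, E}.
Round 3, table 4: eliminating its round and table leaves {A, D}.
Round 3, table 5: eliminating its round and table leaves {A, D, E}.
Round 4, table 1: eliminating its round and table leaves {A, B, C}.
Round 4, table 4: eliminating its round and table leaves {A, B}.
Round 4, table 5: eliminating its round and table leaves {A, B, C}.
Round 5, table 5: eliminating its round and table leaves {B}.
Enumerating the assignments across these blanks that avoid any round or table repeat gives 3 completions.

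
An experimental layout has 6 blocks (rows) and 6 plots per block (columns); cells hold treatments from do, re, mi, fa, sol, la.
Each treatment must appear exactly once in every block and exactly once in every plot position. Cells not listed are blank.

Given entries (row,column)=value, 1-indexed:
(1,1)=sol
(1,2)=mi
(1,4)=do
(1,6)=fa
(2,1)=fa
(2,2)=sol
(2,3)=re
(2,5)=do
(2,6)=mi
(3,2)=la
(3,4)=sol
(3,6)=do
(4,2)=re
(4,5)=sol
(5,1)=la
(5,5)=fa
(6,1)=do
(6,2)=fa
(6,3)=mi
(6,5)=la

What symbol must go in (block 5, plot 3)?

sol

Block 1, plot 3: block 1 has {do, mi, fa, sol} and plot 3 has {re, mi}, leaving only la.
Block 1, plot 5: block 1 has {do, mi, fa, sol, la} and plot 5 has {do, fa, sol, la}, leaving only re.
Block 2, plot 4: block 2 has {do, re, mi, fa, sol} and plot 4 has {do, sol}, leaving only la.
Block 3, plot 3: block 3 has {do, sol, la} and plot 3 has {re, mi, la}, leaving only fa.
Block 3, plot 5: block 3 has {do, fa, sol, la} and plot 5 has {do, re, fa, sol, la}, leaving only mi.
Block 3, plot 1: block 3 has {do, mi, fa, sol, la} and plot 1 has {do, fa, sol, la}, leaving only re.
Block 4, plot 1: block 4 has {re, sol} and plot 1 has {do, re, fa, sol, la}, leaving only mi.
Block 4, plot 3: block 4 has {re, mi, sol} and plot 3 has {re, mi, fa, la}, leaving only do.
Block 5 already has {fa, la} and plot 3 already has {do, re, mi, fa, la}, so block 5, plot 3 must be sol.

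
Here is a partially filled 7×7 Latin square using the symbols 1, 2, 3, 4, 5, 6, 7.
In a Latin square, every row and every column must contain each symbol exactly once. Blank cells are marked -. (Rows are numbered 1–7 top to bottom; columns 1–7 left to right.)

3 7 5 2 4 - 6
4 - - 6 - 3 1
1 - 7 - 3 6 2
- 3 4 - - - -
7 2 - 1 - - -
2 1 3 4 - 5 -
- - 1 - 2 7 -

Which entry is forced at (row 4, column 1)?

Row 1, column 6: row 1 has {2, 3, 4, 5, 6, 7} and column 6 has {3, 5, 6, 7}, leaving only 1.
Row 2, column 2: row 2 has {1, 3, 4, 6} and column 2 has {1, 2, 3, 7}, leaving only 5.
Row 2, column 3: row 2 has {1, 3, 4, 5, 6} and column 3 has {1, 3, 4, 5, 7}, leaving only 2.
Row 2, column 5: row 2 has {1, 2, 3, 4, 5, 6} and column 5 has {2, 3, 4}, leaving only 7.
Row 3, column 2: row 3 has {1, 2, 3, 6, 7} and column 2 has {1, 2, 3, 5, 7}, leaving only 4.
Row 3, column 4: row 3 has {1, 2, 3, 4, 6, 7} and column 4 has {1, 2, 4, 6}, leaving only 5.
Row 4, column 4: row 4 has {3, 4} and column 4 has {1, 2, 4, 5, 6}, leaving only 7.
Row 4, column 6: row 4 has {3, 4, 7} and column 6 has {1, 3, 5, 6, 7}, leaving only 2.
Row 4, column 7: row 4 has {2, 3, 4, 7} and column 7 has {1, 2, 6}, leaving only 5.
Row 4 already has {2, 3, 4, 5, 7} and column 1 already has {1, 2, 3, 4, 7}, so row 4, column 1 must be 6.

6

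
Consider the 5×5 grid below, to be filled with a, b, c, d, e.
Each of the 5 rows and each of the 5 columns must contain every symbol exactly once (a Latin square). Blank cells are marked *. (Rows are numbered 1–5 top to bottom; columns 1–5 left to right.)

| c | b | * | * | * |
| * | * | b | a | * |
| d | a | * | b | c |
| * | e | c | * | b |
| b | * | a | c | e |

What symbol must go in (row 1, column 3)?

Row 2, column 1: row 2 has {a, b} and column 1 has {b, c, d}, leaving only e.
Row 2, column 5: row 2 has {a, b, e} and column 5 has {b, c, e}, leaving only d.
Row 1, column 5: row 1 has {b, c} and column 5 has {b, c, d, e}, leaving only a.
Row 2, column 2: row 2 has {a, b, d, e} and column 2 has {a, b, e}, leaving only c.
Row 3, column 3: row 3 has {a, b, c, d} and column 3 has {a, b, c}, leaving only e.
Row 1 already has {a, b, c} and column 3 already has {a, b, c, e}, so row 1, column 3 must be d.

d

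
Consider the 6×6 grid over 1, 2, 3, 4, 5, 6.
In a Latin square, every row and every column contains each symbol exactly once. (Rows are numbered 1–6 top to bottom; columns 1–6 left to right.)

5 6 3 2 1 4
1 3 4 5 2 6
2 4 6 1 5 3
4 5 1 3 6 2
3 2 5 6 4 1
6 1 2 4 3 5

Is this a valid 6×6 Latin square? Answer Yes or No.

Yes

Each row is a permutation of the 6 symbols, and so is each column.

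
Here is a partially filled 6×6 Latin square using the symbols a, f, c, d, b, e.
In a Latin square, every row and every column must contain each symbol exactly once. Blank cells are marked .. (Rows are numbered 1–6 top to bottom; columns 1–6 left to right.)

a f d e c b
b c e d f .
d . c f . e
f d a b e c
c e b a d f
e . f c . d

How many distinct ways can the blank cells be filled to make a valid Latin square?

Row 2, column 6: eliminating its row and column leaves {a}.
Row 3, column 2: eliminating its row and column leaves {a, b}.
Row 3, column 5: eliminating its row and column leaves {a, b}.
Row 6, column 2: eliminating its row and column leaves {a, b}.
Row 6, column 5: eliminating its row and column leaves {a, b}.
Enumerating the assignments across these blanks that avoid any row or column repeat gives 2 completions.

2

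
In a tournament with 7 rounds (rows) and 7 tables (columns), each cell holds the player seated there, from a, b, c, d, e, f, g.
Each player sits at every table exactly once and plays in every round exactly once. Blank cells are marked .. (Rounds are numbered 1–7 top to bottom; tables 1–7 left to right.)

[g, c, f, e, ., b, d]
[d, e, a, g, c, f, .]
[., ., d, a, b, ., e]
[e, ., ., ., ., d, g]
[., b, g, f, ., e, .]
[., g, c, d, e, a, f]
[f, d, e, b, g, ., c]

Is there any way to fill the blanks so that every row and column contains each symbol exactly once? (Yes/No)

Round 7, table 6: round 7 together with table 6 already contain {a, b, c, d, e, f, g} — every symbol — so nothing can go there. The grid has no valid completion.

No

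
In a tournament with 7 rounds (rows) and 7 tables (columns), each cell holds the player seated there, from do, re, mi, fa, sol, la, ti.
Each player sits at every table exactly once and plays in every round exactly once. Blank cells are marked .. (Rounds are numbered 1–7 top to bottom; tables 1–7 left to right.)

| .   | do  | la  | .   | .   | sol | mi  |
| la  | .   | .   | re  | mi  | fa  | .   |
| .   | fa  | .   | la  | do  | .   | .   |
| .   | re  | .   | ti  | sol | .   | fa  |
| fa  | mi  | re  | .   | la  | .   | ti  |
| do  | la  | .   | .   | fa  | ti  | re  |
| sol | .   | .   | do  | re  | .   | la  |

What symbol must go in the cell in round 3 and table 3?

mi

Round 1, table 4: round 1 has {do, mi, sol, la} and table 4 has {do, re, la, ti}, leaving only fa.
Round 1, table 5: round 1 has {do, mi, fa, sol, la} and table 5 has {do, re, mi, fa, sol, la}, leaving only ti.
Round 1, table 1: round 1 has {do, mi, fa, sol, la, ti} and table 1 has {do, fa, sol, la}, leaving only re.
Round 3, table 7: round 3 has {do, fa, la} and table 7 has {re, mi, fa, la, ti}, leaving only sol.
Round 2, table 7: round 2 has {re, mi, fa, la} and table 7 has {re, mi, fa, sol, la, ti}, leaving only do.
Round 4, table 1: round 4 has {re, fa, sol, ti} and table 1 has {do, re, fa, sol, la}, leaving only mi.
Round 3, table 1: round 3 has {do, fa, sol, la} and table 1 has {do, re, mi, fa, sol, la}, leaving only ti.
Round 3 already has {do, fa, sol, la, ti} and table 3 already has {re, la}, so round 3, table 3 must be mi.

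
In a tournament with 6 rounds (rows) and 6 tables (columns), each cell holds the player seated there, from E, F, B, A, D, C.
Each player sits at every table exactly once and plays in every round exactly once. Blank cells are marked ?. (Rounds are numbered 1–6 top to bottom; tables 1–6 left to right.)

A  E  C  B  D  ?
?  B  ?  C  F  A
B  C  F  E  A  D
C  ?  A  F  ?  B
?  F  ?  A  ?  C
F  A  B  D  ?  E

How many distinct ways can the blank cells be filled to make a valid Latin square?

Round 1, table 6: eliminating its round and table leaves {F}.
Round 2, table 1: eliminating its round and table leaves {E, D}.
Round 2, table 3: eliminating its round and table leaves {E, D}.
Round 4, table 2: eliminating its round and table leaves {D}.
Round 4, table 5: eliminating its round and table leaves {E}.
Round 5, table 1: eliminating its round and table leaves {E, D}.
Round 5, table 3: eliminating its round and table leaves {E, D}.
Round 5, table 5: eliminating its round and table leaves {E, B}.
Round 6, table 5: eliminating its round and table leaves {C}.
Enumerating the assignments across these blanks that avoid any round or table repeat gives 2 completions.

2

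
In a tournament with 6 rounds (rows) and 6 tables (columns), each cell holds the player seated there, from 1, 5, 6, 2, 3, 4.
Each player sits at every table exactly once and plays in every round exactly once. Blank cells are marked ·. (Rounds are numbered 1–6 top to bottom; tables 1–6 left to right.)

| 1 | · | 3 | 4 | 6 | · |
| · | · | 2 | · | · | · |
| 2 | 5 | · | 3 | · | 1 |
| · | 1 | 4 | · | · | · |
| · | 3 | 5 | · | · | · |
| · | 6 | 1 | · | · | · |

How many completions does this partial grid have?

14

Round 1, table 2: eliminating its round and table leaves {2}.
Round 1, table 6: eliminating its round and table leaves {5, 2}.
Round 2, table 1: eliminating its round and table leaves {5, 6, 3, 4}.
Round 2, table 2: eliminating its round and table leaves {4}.
Round 2, table 4: eliminating its round and table leaves {1, 5, 6}.
Round 2, table 5: eliminating its round and table leaves {1, 5, 3, 4}.
Round 2, table 6: eliminating its round and table leaves {5, 6, 3, 4}.
Round 3, table 3: eliminating its round and table leaves {6}.
Round 3, table 5: eliminating its round and table leaves {4}.
Round 4, table 1: eliminating its round and table leaves {5, 6, 3}.
Round 4, table 4: eliminating its round and table leaves {5, 6, 2}.
Round 4, table 5: eliminating its round and table leaves {5, 2, 3}.
Round 4, table 6: eliminating its round and table leaves {5, 6, 2, 3}.
Round 5, table 1: eliminating its round and table leaves {6, 4}.
Round 5, table 4: eliminating its round and table leaves {1, 6, 2}.
Round 5, table 5: eliminating its round and table leaves {1, 2, 4}.
Round 5, table 6: eliminating its round and table leaves {6, 2, 4}.
Round 6, table 1: eliminating its round and table leaves {5, 3, 4}.
Round 6, table 4: eliminating its round and table leaves {5, 2}.
Round 6, table 5: eliminating its round and table leaves {5, 2, 3, 4}.
Round 6, table 6: eliminating its round and table leaves {5, 2, 3, 4}.
Enumerating the assignments across these blanks that avoid any round or table repeat gives 14 completions.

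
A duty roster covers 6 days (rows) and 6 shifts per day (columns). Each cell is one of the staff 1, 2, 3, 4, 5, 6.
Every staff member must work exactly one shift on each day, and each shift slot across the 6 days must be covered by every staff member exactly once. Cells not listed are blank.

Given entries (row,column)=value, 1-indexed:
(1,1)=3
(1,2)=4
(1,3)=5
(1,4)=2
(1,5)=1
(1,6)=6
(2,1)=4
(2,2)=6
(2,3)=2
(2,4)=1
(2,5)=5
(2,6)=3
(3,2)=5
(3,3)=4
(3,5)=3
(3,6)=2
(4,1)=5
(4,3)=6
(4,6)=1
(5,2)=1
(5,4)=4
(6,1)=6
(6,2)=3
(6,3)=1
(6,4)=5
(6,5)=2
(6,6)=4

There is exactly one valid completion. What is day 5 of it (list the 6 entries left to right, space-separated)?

Day 5, shift 1: day 5 has {1, 4} and shift 1 has {3, 4, 5, 6}, leaving only 2.
Day 5, shift 3: day 5 has {1, 2, 4} and shift 3 has {1, 2, 4, 5, 6}, leaving only 3.
Day 5, shift 5: day 5 has {1, 2, 3, 4} and shift 5 has {1, 2, 3, 5}, leaving only 6.
Day 5, shift 6: day 5 has {1, 2, 3, 4, 6} and shift 6 has {1, 2, 3, 4, 6}, leaving only 5.
So day 5 reads: 2 1 3 4 6 5.

2 1 3 4 6 5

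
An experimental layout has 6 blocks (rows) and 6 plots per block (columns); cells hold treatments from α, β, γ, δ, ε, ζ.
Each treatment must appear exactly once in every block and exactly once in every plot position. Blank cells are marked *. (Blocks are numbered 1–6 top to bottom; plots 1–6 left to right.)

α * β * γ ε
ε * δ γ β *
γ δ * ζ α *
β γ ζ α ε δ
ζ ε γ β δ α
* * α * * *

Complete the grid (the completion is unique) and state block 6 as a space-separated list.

δ β α ε ζ γ

Block 6, plot 1: block 6 has {α} and plot 1 has {α, β, γ, ε, ζ}, leaving only δ.
Block 6, plot 4: block 6 has {α, δ} and plot 4 has {α, β, γ, ζ}, leaving only ε.
Block 6, plot 5: block 6 has {α, δ, ε} and plot 5 has {α, β, γ, δ, ε}, leaving only ζ.
Block 6, plot 2: block 6 has {α, δ, ε, ζ} and plot 2 has {γ, δ, ε}, leaving only β.
Block 6, plot 6: block 6 has {α, β, δ, ε, ζ} and plot 6 has {α, δ, ε}, leaving only γ.
So block 6 reads: δ β α ε ζ γ.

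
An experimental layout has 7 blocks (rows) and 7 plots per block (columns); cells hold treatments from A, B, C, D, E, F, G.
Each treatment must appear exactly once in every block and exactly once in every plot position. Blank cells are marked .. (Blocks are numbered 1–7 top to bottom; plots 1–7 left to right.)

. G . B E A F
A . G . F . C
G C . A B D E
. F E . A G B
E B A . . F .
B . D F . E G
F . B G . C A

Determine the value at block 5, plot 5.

G

Block 1, plot 3: block 1 has {A, B, E, F, G} and plot 3 has {A, B, D, E, G}, leaving only C.
Block 1, plot 1: block 1 has {A, B, C, E, F, G} and plot 1 has {A, B, E, F, G}, leaving only D.
Block 2, plot 6: block 2 has {A, C, F, G} and plot 6 has {A, C, D, E, F, G}, leaving only B.
Block 3, plot 3: block 3 has {A, B, C, D, E, G} and plot 3 has {A, B, C, D, E, G}, leaving only F.
Block 4, plot 1: block 4 has {A, B, E, F, G} and plot 1 has {A, B, D, E, F, G}, leaving only C.
Block 4, plot 4: block 4 has {A, B, C, E, F, G} and plot 4 has {A, B, F, G}, leaving only D.
Block 2, plot 4: block 2 has {A, B, C, F, G} and plot 4 has {A, B, D, F, G}, leaving only E.
Block 2, plot 2: block 2 has {A, B, C, E, F, G} and plot 2 has {B, C, F, G}, leaving only D.
Block 5, plot 4: block 5 has {A, B, E, F} and plot 4 has {A, B, D, E, F, G}, leaving only C.
Block 5, plot 7: block 5 has {A, B, C, E, F} and plot 7 has {A, B, C, E, F, G}, leaving only D.
Block 5 already has {A, B, C, D, E, F} and plot 5 already has {A, B, E, F}, so block 5, plot 5 must be G.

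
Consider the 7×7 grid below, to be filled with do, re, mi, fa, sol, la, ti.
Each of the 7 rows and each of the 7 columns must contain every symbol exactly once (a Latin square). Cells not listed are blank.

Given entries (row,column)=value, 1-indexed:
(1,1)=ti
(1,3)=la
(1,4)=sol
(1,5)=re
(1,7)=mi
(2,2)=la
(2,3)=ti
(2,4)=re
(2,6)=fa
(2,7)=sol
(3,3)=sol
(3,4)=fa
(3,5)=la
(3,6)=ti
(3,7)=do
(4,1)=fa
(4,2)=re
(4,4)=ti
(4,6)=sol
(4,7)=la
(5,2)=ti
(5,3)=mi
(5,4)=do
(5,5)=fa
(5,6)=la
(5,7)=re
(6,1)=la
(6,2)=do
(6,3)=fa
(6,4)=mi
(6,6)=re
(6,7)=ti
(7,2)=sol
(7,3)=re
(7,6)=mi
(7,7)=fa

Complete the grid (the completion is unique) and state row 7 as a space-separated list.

Row 7, column 1: row 7 has {re, mi, fa, sol} and column 1 has {fa, la, ti}, leaving only do.
Row 7, column 4: row 7 has {do, re, mi, fa, sol} and column 4 has {do, re, mi, fa, sol, ti}, leaving only la.
Row 7, column 5: row 7 has {do, re, mi, fa, sol, la} and column 5 has {re, fa, la}, leaving only ti.
So row 7 reads: do sol re la ti mi fa.

do sol re la ti mi fa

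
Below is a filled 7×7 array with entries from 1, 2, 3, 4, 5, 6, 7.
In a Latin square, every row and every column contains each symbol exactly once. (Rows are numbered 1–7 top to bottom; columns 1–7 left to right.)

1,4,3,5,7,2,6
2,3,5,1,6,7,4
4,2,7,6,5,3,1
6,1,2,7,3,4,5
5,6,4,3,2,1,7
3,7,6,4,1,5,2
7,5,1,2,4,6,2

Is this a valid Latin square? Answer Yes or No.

Column 7 contains 2 twice (at rows 6 and 7), so it is not a permutation.

No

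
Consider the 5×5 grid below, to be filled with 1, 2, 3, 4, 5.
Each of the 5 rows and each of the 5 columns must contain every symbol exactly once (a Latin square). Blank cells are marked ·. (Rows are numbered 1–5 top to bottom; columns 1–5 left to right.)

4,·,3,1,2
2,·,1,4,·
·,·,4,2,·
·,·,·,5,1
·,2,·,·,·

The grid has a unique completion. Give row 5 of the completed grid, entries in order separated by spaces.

1 2 5 3 4

Row 5, column 3: row 5 has {2} and column 3 has {1, 3, 4}, leaving only 5.
Row 5, column 4: row 5 has {2, 5} and column 4 has {1, 2, 4, 5}, leaving only 3.
Row 5, column 1: row 5 has {2, 3, 5} and column 1 has {2, 4}, leaving only 1.
Row 5, column 5: row 5 has {1, 2, 3, 5} and column 5 has {1, 2}, leaving only 4.
So row 5 reads: 1 2 5 3 4.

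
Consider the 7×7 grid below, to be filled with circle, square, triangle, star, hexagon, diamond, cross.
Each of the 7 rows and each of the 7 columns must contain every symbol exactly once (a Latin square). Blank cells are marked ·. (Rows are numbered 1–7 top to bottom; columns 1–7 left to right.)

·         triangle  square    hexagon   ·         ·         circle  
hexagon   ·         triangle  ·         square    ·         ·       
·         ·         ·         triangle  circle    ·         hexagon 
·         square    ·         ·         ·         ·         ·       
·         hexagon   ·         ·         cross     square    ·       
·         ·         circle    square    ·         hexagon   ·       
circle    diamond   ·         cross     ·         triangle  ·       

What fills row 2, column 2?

circle

Row 2, column 2 is narrowed to {circle, star, cross}.
If it were star, then row 6, column 2 would be left with no valid symbol.
If it were cross, then row 6, column 2 would be left with no valid symbol.
So row 2, column 2 must be circle.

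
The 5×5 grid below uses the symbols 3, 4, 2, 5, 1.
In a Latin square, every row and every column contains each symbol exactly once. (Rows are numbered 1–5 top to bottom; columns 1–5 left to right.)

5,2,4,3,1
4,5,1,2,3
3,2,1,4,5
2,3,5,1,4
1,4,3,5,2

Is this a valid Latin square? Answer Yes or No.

Every row is a permutation, but column 3 contains 1 twice (at rows 2 and 3).

No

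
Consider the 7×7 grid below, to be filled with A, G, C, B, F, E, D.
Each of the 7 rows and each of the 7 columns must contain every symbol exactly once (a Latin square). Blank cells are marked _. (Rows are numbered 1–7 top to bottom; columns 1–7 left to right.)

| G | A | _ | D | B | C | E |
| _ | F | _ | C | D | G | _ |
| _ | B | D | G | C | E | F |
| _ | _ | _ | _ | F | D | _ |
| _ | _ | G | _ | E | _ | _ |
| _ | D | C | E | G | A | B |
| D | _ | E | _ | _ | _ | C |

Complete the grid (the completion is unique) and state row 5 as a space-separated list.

Row 5, column 2: row 5 has {G, E} and column 2 has {A, B, F, D}, leaving only C.
Row 1, column 3: row 1 has {A, G, C, B, E, D} and column 3 has {G, C, E, D}, leaving only F.
Row 2, column 7: row 2 has {G, C, F, D} and column 7 has {C, B, F, E}, leaving only A.
Row 5, column 7: row 5 has {G, C, E} and column 7 has {A, C, B, F, E}, leaving only D.
Row 2, column 3: row 2 has {A, G, C, F, D} and column 3 has {G, C, F, E, D}, leaving only B.
Row 2, column 1: row 2 has {A, G, C, B, F, D} and column 1 has {G, D}, leaving only E.
Row 3, column 1: row 3 has {G, C, B, F, E, D} and column 1 has {G, E, D}, leaving only A.
Row 4, column 3: row 4 has {F, D} and column 3 has {G, C, B, F, E, D}, leaving only A.
Row 4, column 4: row 4 has {A, F, D} and column 4 has {G, C, E, D}, leaving only B.
Row 4, column 1: row 4 has {A, B, F, D} and column 1 has {A, G, E, D}, leaving only C.
Row 4, column 7: row 4 has {A, C, B, F, D} and column 7 has {A, C, B, F, E, D}, leaving only G.
Row 4, column 2: row 4 has {A, G, C, B, F, D} and column 2 has {A, C, B, F, D}, leaving only E.
Row 6, column 1: row 6 has {A, G, C, B, E, D} and column 1 has {A, G, C, E, D}, leaving only F.
Row 5, column 1: row 5 has {G, C, E, D} and column 1 has {A, G, C, F, E, D}, leaving only B.
Row 5, column 6: row 5 has {G, C, B, E, D} and column 6 has {A, G, C, E, D}, leaving only F.
Row 5, column 4: row 5 has {G, C, B, F, E, D} and column 4 has {G, C, B, E, D}, leaving only A.
So row 5 reads: B C G A E F D.

B C G A E F D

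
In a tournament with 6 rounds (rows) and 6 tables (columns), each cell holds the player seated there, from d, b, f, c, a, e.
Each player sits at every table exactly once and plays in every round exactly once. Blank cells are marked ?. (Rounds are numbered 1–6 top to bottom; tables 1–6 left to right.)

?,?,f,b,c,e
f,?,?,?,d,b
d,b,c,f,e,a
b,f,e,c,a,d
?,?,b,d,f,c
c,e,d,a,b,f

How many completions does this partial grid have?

Round 1, table 1: eliminating its round and table leaves {a}.
Round 1, table 2: eliminating its round and table leaves {d, a}.
Round 2, table 2: eliminating its round and table leaves {c, a}.
Round 2, table 3: eliminating its round and table leaves {a}.
Round 2, table 4: eliminating its round and table leaves {e}.
Round 5, table 1: eliminating its round and table leaves {a, e}.
Round 5, table 2: eliminating its round and table leaves {a}.
Only one assignment across all blanks avoids any round or table repeat, giving 1 completion.

1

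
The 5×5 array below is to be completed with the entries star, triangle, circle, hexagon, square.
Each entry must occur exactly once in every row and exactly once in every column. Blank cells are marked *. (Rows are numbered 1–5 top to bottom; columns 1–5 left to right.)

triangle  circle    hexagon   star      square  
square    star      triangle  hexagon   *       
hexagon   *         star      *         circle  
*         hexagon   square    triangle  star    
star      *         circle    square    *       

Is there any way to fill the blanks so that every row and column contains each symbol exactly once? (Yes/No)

Row 2, column 5: row 2 together with column 5 already contain {star, triangle, circle, hexagon, square} — every symbol — so nothing can go there. The grid has no valid completion.

No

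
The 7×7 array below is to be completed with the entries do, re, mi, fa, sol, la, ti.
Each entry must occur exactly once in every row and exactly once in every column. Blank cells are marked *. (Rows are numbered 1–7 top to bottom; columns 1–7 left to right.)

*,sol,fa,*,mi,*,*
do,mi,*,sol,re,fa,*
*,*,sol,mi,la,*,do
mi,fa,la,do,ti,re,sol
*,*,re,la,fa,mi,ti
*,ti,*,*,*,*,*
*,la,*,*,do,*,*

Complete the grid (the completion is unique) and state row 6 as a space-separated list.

re ti do fa sol la mi

Row 6, column 5: row 6 has {ti} and column 5 has {do, re, mi, fa, la, ti}, leaving only sol.
Row 2, column 3: row 2 has {do, re, mi, fa, sol} and column 3 has {re, fa, sol, la}, leaving only ti.
Row 2, column 7: row 2 has {do, re, mi, fa, sol, ti} and column 7 has {do, sol, ti}, leaving only la.
Row 1, column 7: row 1 has {mi, fa, sol} and column 7 has {do, sol, la, ti}, leaving only re.
Row 1, column 4: row 1 has {re, mi, fa, sol} and column 4 has {do, mi, sol, la}, leaving only ti.
Row 1, column 1: row 1 has {re, mi, fa, sol, ti} and column 1 has {do, mi}, leaving only la.
Row 1, column 6: row 1 has {re, mi, fa, sol, la, ti} and column 6 has {re, mi, fa}, leaving only do.
Row 6, column 6: row 6 has {sol, ti} and column 6 has {do, re, mi, fa}, leaving only la.
Row 3, column 2: row 3 has {do, mi, sol, la} and column 2 has {mi, fa, sol, la, ti}, leaving only re.
Row 3, column 6: row 3 has {do, re, mi, sol, la} and column 6 has {do, re, mi, fa, la}, leaving only ti.
Row 3, column 1: row 3 has {do, re, mi, sol, la, ti} and column 1 has {do, mi, la}, leaving only fa.
Row 6, column 1: row 6 has {sol, la, ti} and column 1 has {do, mi, fa, la}, leaving only re.
Row 6, column 4: row 6 has {re, sol, la, ti} and column 4 has {do, mi, sol, la, ti}, leaving only fa.
Row 6, column 7: row 6 has {re, fa, sol, la, ti} and column 7 has {do, re, sol, la, ti}, leaving only mi.
Row 6, column 3: row 6 has {re, mi, fa, sol, la, ti} and column 3 has {re, fa, sol, la, ti}, leaving only do.
So row 6 reads: re ti do fa sol la mi.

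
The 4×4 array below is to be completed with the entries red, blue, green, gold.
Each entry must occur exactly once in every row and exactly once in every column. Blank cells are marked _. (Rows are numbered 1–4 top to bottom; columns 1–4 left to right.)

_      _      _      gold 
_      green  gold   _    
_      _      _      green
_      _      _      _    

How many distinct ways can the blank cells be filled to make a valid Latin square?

8

Row 1, column 1: eliminating its row and column leaves {red, blue, green}.
Row 1, column 2: eliminating its row and column leaves {red, blue}.
Row 1, column 3: eliminating its row and column leaves {red, blue, green}.
Row 2, column 1: eliminating its row and column leaves {red, blue}.
Row 2, column 4: eliminating its row and column leaves {red, blue}.
Row 3, column 1: eliminating its row and column leaves {red, blue, gold}.
Row 3, column 2: eliminating its row and column leaves {red, blue, gold}.
Row 3, column 3: eliminating its row and column leaves {red, blue}.
Row 4, column 1: eliminating its row and column leaves {red, blue, green, gold}.
Row 4, column 2: eliminating its row and column leaves {red, blue, gold}.
Row 4, column 3: eliminating its row and column leaves {red, blue, green}.
Row 4, column 4: eliminating its row and column leaves {red, blue}.
Enumerating the assignments across these blanks that avoid any row or column repeat gives 8 completions.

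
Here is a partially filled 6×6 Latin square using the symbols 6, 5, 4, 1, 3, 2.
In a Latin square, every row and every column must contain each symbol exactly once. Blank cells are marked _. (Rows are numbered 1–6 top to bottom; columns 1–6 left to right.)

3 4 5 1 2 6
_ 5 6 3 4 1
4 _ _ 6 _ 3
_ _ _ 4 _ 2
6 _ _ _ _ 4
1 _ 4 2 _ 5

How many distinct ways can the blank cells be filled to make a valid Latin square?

Row 2, column 1: eliminating its row and column leaves {2}.
Row 3, column 2: eliminating its row and column leaves {1, 2}.
Row 3, column 3: eliminating its row and column leaves {1, 2}.
Row 3, column 5: eliminating its row and column leaves {5, 1}.
Row 4, column 1: eliminating its row and column leaves {5}.
Row 4, column 2: eliminating its row and column leaves {6, 1, 3}.
Row 4, column 3: eliminating its row and column leaves {1, 3}.
Row 4, column 5: eliminating its row and column leaves {6, 5, 1, 3}.
Row 5, column 2: eliminating its row and column leaves {1, 3, 2}.
Row 5, column 3: eliminating its row and column leaves {1, 3, 2}.
Row 5, column 4: eliminating its row and column leaves {5}.
Row 5, column 5: eliminating its row and column leaves {5, 1, 3}.
Row 6, column 2: eliminating its row and column leaves {6, 3}.
Row 6, column 5: eliminating its row and column leaves {6, 3}.
Enumerating the assignments across these blanks that avoid any row or column repeat gives 5 completions.

5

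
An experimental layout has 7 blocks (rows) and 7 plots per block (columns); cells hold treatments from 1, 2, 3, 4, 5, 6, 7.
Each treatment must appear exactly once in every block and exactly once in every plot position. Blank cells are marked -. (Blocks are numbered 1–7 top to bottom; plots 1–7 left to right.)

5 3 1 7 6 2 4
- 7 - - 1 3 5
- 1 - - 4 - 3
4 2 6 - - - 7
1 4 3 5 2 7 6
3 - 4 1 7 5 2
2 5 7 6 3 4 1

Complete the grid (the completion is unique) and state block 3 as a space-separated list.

7 1 5 2 4 6 3

Block 3, plot 4: block 3 has {1, 3, 4} and plot 4 has {1, 5, 6, 7}, leaving only 2.
Block 3, plot 3: block 3 has {1, 2, 3, 4} and plot 3 has {1, 3, 4, 6, 7}, leaving only 5.
Block 3, plot 6: block 3 has {1, 2, 3, 4, 5} and plot 6 has {2, 3, 4, 5, 7}, leaving only 6.
Block 3, plot 1: block 3 has {1, 2, 3, 4, 5, 6} and plot 1 has {1, 2, 3, 4, 5}, leaving only 7.
So block 3 reads: 7 1 5 2 4 6 3.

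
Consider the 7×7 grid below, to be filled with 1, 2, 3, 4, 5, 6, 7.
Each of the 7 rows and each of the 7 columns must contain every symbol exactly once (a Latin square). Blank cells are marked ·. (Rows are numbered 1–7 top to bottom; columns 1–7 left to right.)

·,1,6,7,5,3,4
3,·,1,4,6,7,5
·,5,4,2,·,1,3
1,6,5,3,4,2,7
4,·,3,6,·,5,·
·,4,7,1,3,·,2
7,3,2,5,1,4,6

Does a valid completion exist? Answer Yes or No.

No row or column among the givens repeats a symbol, and propagating forced cells runs into no contradiction.
One valid completion exists (for instance, 2 1 6 7 5 3 4 / 3 2 1 4 6 7 5 / 6 5 4 2 7 1 3 / 1 6 5 3 4 2 7 / 4 7 3 6 2 5 1 / 5 4 7 1 3 6 2 / 7 3 2 5 1 4 6).

Yes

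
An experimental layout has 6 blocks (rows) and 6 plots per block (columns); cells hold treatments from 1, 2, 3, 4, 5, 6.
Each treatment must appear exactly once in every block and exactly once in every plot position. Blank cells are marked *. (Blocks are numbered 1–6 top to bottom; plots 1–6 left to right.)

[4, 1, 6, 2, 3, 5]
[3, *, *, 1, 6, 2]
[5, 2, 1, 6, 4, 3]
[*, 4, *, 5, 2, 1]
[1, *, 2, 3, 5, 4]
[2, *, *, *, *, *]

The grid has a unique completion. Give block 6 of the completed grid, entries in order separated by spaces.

Block 6, plot 4: block 6 has {2} and plot 4 has {1, 2, 3, 5, 6}, leaving only 4.
Block 6, plot 5: block 6 has {2, 4} and plot 5 has {2, 3, 4, 5, 6}, leaving only 1.
Block 6, plot 6: block 6 has {1, 2, 4} and plot 6 has {1, 2, 3, 4, 5}, leaving only 6.
Block 2, plot 2: block 2 has {1, 2, 3, 6} and plot 2 has {1, 2, 4}, leaving only 5.
Block 6, plot 2: block 6 has {1, 2, 4, 6} and plot 2 has {1, 2, 4, 5}, leaving only 3.
Block 6, plot 3: block 6 has {1, 2, 3, 4, 6} and plot 3 has {1, 2, 6}, leaving only 5.
So block 6 reads: 2 3 5 4 1 6.

2 3 5 4 1 6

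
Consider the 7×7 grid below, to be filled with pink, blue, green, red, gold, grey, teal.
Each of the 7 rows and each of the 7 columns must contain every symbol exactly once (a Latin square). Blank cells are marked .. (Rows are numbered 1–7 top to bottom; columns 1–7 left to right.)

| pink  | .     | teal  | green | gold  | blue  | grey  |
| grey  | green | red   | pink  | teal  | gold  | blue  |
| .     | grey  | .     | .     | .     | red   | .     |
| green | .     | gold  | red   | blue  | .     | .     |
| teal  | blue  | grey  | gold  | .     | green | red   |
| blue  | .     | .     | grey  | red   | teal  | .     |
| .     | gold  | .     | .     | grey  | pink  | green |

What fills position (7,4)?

Row 1, column 2: row 1 has {pink, blue, green, gold, grey, teal} and column 2 has {blue, green, gold, grey}, leaving only red.
Row 3, column 1: row 3 has {red, grey} and column 1 has {pink, blue, green, grey, teal}, leaving only gold.
Row 4, column 6: row 4 has {blue, green, red, gold} and column 6 has {pink, blue, green, red, gold, teal}, leaving only grey.
Row 5, column 5: row 5 has {blue, green, red, gold, grey, teal} and column 5 has {blue, red, gold, grey, teal}, leaving only pink.
Row 3, column 5: row 3 has {red, gold, grey} and column 5 has {pink, blue, red, gold, grey, teal}, leaving only green.
Row 6, column 2: row 6 has {blue, red, grey, teal} and column 2 has {blue, green, red, gold, grey}, leaving only pink.
Row 4, column 2: row 4 has {blue, green, red, gold, grey} and column 2 has {pink, blue, green, red, gold, grey}, leaving only teal.
Row 4, column 7: row 4 has {blue, green, red, gold, grey, teal} and column 7 has {blue, green, red, grey}, leaving only pink.
Row 3, column 7: row 3 has {green, red, gold, grey} and column 7 has {pink, blue, green, red, grey}, leaving only teal.
Row 3, column 4: row 3 has {green, red, gold, grey, teal} and column 4 has {pink, green, red, gold, grey}, leaving only blue.
Row 7 already has {pink, green, gold, grey} and column 4 already has {pink, blue, green, red, gold, grey}, so row 7, column 4 must be teal.

teal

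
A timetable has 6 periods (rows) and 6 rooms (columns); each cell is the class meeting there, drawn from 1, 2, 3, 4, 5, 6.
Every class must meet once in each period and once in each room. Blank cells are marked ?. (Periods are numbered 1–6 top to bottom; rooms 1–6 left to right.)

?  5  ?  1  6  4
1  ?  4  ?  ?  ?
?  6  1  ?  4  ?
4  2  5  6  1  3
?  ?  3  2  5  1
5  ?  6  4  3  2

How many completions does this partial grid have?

1

Period 1, room 1: eliminating its period and room leaves {2, 3}.
Period 1, room 3: eliminating its period and room leaves {2}.
Period 2, room 2: eliminating its period and room leaves {3}.
Period 2, room 4: eliminating its period and room leaves {3, 5}.
Period 2, room 5: eliminating its period and room leaves {2}.
Period 2, room 6: eliminating its period and room leaves {5, 6}.
Period 3, room 1: eliminating its period and room leaves {2, 3}.
Period 3, room 4: eliminating its period and room leaves {3, 5}.
Period 3, room 6: eliminating its period and room leaves {5}.
Period 5, room 1: eliminating its period and room leaves {6}.
Period 5, room 2: eliminating its period and room leaves {4}.
Period 6, room 2: eliminating its period and room leaves {1}.
Only one assignment across all blanks avoids any period or room repeat, giving 1 completion.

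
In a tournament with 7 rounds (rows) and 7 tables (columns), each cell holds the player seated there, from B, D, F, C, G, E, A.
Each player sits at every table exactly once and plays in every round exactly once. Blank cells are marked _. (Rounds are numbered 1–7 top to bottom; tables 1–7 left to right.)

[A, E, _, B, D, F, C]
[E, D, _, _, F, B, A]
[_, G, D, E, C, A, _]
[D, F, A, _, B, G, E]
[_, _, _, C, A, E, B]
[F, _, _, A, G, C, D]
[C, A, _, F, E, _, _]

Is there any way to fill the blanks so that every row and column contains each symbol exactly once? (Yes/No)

No

Round 4, table 4: round 4 together with table 4 already contain {B, D, F, C, G, E, A} — every symbol — so nothing can go there. The grid has no valid completion.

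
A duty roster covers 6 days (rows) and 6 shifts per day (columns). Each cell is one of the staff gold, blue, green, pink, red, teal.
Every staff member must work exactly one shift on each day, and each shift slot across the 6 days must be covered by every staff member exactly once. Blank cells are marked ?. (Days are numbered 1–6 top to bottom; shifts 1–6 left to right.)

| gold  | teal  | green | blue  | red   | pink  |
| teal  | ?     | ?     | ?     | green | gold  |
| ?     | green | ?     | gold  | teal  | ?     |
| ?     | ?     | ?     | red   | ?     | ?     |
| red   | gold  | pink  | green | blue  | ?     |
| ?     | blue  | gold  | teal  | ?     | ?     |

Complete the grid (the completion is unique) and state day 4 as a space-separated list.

blue pink teal red gold green

Day 4, shift 2: day 4 has {red} and shift 2 has {gold, blue, green, teal}, leaving only pink.
Day 4, shift 5: day 4 has {pink, red} and shift 5 has {blue, green, red, teal}, leaving only gold.
Day 2, shift 2: day 2 has {gold, green, teal} and shift 2 has {gold, blue, green, pink, teal}, leaving only red.
Day 2, shift 3: day 2 has {gold, green, red, teal} and shift 3 has {gold, green, pink}, leaving only blue.
Day 4, shift 3: day 4 has {gold, pink, red} and shift 3 has {gold, blue, green, pink}, leaving only teal.
Day 2, shift 4: day 2 has {gold, blue, green, red, teal} and shift 4 has {gold, blue, green, red, teal}, leaving only pink.
Day 3, shift 3: day 3 has {gold, green, teal} and shift 3 has {gold, blue, green, pink, teal}, leaving only red.
Day 3, shift 6: day 3 has {gold, green, red, teal} and shift 6 has {gold, pink}, leaving only blue.
Day 4, shift 6: day 4 has {gold, pink, red, teal} and shift 6 has {gold, blue, pink}, leaving only green.
Day 4, shift 1: day 4 has {gold, green, pink, red, teal} and shift 1 has {gold, red, teal}, leaving only blue.
So day 4 reads: blue pink teal red gold green.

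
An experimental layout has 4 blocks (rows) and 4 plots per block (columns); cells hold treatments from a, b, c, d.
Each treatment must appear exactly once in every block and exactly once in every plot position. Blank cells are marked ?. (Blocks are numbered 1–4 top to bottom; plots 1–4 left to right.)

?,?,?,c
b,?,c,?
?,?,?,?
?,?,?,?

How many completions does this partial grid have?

Block 1, plot 1: eliminating its block and plot leaves {a, d}.
Block 1, plot 2: eliminating its block and plot leaves {a, b, d}.
Block 1, plot 3: eliminating its block and plot leaves {a, b, d}.
Block 2, plot 2: eliminating its block and plot leaves {a, d}.
Block 2, plot 4: eliminating its block and plot leaves {a, d}.
Block 3, plot 1: eliminating its block and plot leaves {a, c, d}.
Block 3, plot 2: eliminating its block and plot leaves {a, b, c, d}.
Block 3, plot 3: eliminating its block and plot leaves {a, b, d}.
Block 3, plot 4: eliminating its block and plot leaves {a, b, d}.
Block 4, plot 1: eliminating its block and plot leaves {a, c, d}.
Block 4, plot 2: eliminating its block and plot leaves {a, b, c, d}.
Block 4, plot 3: eliminating its block and plot leaves {a, b, d}.
Block 4, plot 4: eliminating its block and plot leaves {a, b, d}.
Enumerating the assignments across these blanks that avoid any block or plot repeat gives 16 completions.

16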